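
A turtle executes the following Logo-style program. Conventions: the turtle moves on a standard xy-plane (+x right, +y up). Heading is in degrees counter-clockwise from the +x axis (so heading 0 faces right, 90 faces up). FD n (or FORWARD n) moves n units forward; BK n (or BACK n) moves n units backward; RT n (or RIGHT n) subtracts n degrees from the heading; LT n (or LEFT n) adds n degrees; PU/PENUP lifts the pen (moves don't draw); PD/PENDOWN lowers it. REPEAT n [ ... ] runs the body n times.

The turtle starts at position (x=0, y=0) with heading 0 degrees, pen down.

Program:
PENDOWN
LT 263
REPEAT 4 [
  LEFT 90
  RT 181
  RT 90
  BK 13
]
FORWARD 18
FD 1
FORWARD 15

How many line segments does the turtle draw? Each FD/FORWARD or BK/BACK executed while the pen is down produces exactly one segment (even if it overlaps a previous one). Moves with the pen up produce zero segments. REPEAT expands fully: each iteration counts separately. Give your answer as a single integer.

Executing turtle program step by step:
Start: pos=(0,0), heading=0, pen down
PD: pen down
LT 263: heading 0 -> 263
REPEAT 4 [
  -- iteration 1/4 --
  LT 90: heading 263 -> 353
  RT 181: heading 353 -> 172
  RT 90: heading 172 -> 82
  BK 13: (0,0) -> (-1.809,-12.873) [heading=82, draw]
  -- iteration 2/4 --
  LT 90: heading 82 -> 172
  RT 181: heading 172 -> 351
  RT 90: heading 351 -> 261
  BK 13: (-1.809,-12.873) -> (0.224,-0.034) [heading=261, draw]
  -- iteration 3/4 --
  LT 90: heading 261 -> 351
  RT 181: heading 351 -> 170
  RT 90: heading 170 -> 80
  BK 13: (0.224,-0.034) -> (-2.033,-12.836) [heading=80, draw]
  -- iteration 4/4 --
  LT 90: heading 80 -> 170
  RT 181: heading 170 -> 349
  RT 90: heading 349 -> 259
  BK 13: (-2.033,-12.836) -> (0.447,-0.075) [heading=259, draw]
]
FD 18: (0.447,-0.075) -> (-2.987,-17.744) [heading=259, draw]
FD 1: (-2.987,-17.744) -> (-3.178,-18.726) [heading=259, draw]
FD 15: (-3.178,-18.726) -> (-6.04,-33.45) [heading=259, draw]
Final: pos=(-6.04,-33.45), heading=259, 7 segment(s) drawn
Segments drawn: 7

Answer: 7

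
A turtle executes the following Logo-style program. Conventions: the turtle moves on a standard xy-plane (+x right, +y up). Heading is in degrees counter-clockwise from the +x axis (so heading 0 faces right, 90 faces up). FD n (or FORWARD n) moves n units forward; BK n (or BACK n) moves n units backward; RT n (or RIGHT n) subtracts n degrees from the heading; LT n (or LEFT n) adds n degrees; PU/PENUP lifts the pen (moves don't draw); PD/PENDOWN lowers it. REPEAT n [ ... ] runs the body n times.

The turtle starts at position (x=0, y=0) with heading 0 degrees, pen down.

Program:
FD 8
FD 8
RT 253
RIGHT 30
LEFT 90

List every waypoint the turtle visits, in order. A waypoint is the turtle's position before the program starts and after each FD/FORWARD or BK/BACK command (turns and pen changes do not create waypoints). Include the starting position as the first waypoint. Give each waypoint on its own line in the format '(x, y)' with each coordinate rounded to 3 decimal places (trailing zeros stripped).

Executing turtle program step by step:
Start: pos=(0,0), heading=0, pen down
FD 8: (0,0) -> (8,0) [heading=0, draw]
FD 8: (8,0) -> (16,0) [heading=0, draw]
RT 253: heading 0 -> 107
RT 30: heading 107 -> 77
LT 90: heading 77 -> 167
Final: pos=(16,0), heading=167, 2 segment(s) drawn
Waypoints (3 total):
(0, 0)
(8, 0)
(16, 0)

Answer: (0, 0)
(8, 0)
(16, 0)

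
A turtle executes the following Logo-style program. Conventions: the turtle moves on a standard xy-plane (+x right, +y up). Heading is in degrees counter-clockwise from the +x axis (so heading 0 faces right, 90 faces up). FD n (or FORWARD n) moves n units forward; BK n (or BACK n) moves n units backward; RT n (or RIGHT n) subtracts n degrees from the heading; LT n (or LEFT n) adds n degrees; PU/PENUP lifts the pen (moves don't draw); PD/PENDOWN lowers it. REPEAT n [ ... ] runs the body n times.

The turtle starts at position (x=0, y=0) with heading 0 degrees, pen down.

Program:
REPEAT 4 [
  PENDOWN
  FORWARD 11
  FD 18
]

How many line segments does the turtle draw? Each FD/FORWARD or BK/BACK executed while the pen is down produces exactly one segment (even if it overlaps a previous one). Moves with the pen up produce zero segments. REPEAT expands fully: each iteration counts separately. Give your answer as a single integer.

Executing turtle program step by step:
Start: pos=(0,0), heading=0, pen down
REPEAT 4 [
  -- iteration 1/4 --
  PD: pen down
  FD 11: (0,0) -> (11,0) [heading=0, draw]
  FD 18: (11,0) -> (29,0) [heading=0, draw]
  -- iteration 2/4 --
  PD: pen down
  FD 11: (29,0) -> (40,0) [heading=0, draw]
  FD 18: (40,0) -> (58,0) [heading=0, draw]
  -- iteration 3/4 --
  PD: pen down
  FD 11: (58,0) -> (69,0) [heading=0, draw]
  FD 18: (69,0) -> (87,0) [heading=0, draw]
  -- iteration 4/4 --
  PD: pen down
  FD 11: (87,0) -> (98,0) [heading=0, draw]
  FD 18: (98,0) -> (116,0) [heading=0, draw]
]
Final: pos=(116,0), heading=0, 8 segment(s) drawn
Segments drawn: 8

Answer: 8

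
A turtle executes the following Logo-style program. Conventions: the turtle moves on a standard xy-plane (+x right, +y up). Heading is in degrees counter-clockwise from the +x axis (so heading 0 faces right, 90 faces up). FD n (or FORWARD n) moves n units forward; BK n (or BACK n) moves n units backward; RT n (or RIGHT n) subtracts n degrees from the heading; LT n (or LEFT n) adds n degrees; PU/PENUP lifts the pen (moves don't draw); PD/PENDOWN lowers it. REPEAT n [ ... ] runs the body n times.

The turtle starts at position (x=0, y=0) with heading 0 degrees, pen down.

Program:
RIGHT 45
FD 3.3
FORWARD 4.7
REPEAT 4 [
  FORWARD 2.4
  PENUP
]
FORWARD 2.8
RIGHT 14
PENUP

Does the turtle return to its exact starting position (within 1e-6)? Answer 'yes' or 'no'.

Executing turtle program step by step:
Start: pos=(0,0), heading=0, pen down
RT 45: heading 0 -> 315
FD 3.3: (0,0) -> (2.333,-2.333) [heading=315, draw]
FD 4.7: (2.333,-2.333) -> (5.657,-5.657) [heading=315, draw]
REPEAT 4 [
  -- iteration 1/4 --
  FD 2.4: (5.657,-5.657) -> (7.354,-7.354) [heading=315, draw]
  PU: pen up
  -- iteration 2/4 --
  FD 2.4: (7.354,-7.354) -> (9.051,-9.051) [heading=315, move]
  PU: pen up
  -- iteration 3/4 --
  FD 2.4: (9.051,-9.051) -> (10.748,-10.748) [heading=315, move]
  PU: pen up
  -- iteration 4/4 --
  FD 2.4: (10.748,-10.748) -> (12.445,-12.445) [heading=315, move]
  PU: pen up
]
FD 2.8: (12.445,-12.445) -> (14.425,-14.425) [heading=315, move]
RT 14: heading 315 -> 301
PU: pen up
Final: pos=(14.425,-14.425), heading=301, 3 segment(s) drawn

Start position: (0, 0)
Final position: (14.425, -14.425)
Distance = 20.4; >= 1e-6 -> NOT closed

Answer: no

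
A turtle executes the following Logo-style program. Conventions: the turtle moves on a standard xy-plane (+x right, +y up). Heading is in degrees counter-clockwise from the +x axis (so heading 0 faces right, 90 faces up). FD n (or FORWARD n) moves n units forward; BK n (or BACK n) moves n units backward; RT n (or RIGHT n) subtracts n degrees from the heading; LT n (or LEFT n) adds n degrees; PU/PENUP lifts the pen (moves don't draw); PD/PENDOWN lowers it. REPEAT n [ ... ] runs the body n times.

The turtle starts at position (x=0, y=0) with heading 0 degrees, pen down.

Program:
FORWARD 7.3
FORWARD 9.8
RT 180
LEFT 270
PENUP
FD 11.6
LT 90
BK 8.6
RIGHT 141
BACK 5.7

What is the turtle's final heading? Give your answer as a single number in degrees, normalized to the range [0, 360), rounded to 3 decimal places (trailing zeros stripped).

Answer: 39

Derivation:
Executing turtle program step by step:
Start: pos=(0,0), heading=0, pen down
FD 7.3: (0,0) -> (7.3,0) [heading=0, draw]
FD 9.8: (7.3,0) -> (17.1,0) [heading=0, draw]
RT 180: heading 0 -> 180
LT 270: heading 180 -> 90
PU: pen up
FD 11.6: (17.1,0) -> (17.1,11.6) [heading=90, move]
LT 90: heading 90 -> 180
BK 8.6: (17.1,11.6) -> (25.7,11.6) [heading=180, move]
RT 141: heading 180 -> 39
BK 5.7: (25.7,11.6) -> (21.27,8.013) [heading=39, move]
Final: pos=(21.27,8.013), heading=39, 2 segment(s) drawn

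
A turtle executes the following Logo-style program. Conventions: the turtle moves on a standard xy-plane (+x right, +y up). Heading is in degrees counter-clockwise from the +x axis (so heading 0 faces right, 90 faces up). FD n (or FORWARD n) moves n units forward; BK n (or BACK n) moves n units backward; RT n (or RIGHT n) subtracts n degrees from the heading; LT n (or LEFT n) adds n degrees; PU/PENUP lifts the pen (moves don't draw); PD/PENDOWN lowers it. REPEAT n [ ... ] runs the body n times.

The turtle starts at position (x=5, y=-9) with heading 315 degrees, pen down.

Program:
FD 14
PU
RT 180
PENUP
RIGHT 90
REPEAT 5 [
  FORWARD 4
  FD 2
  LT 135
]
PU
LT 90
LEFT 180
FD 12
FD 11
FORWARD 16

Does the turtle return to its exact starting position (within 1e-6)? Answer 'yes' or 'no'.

Executing turtle program step by step:
Start: pos=(5,-9), heading=315, pen down
FD 14: (5,-9) -> (14.899,-18.899) [heading=315, draw]
PU: pen up
RT 180: heading 315 -> 135
PU: pen up
RT 90: heading 135 -> 45
REPEAT 5 [
  -- iteration 1/5 --
  FD 4: (14.899,-18.899) -> (17.728,-16.071) [heading=45, move]
  FD 2: (17.728,-16.071) -> (19.142,-14.657) [heading=45, move]
  LT 135: heading 45 -> 180
  -- iteration 2/5 --
  FD 4: (19.142,-14.657) -> (15.142,-14.657) [heading=180, move]
  FD 2: (15.142,-14.657) -> (13.142,-14.657) [heading=180, move]
  LT 135: heading 180 -> 315
  -- iteration 3/5 --
  FD 4: (13.142,-14.657) -> (15.971,-17.485) [heading=315, move]
  FD 2: (15.971,-17.485) -> (17.385,-18.899) [heading=315, move]
  LT 135: heading 315 -> 90
  -- iteration 4/5 --
  FD 4: (17.385,-18.899) -> (17.385,-14.899) [heading=90, move]
  FD 2: (17.385,-14.899) -> (17.385,-12.899) [heading=90, move]
  LT 135: heading 90 -> 225
  -- iteration 5/5 --
  FD 4: (17.385,-12.899) -> (14.556,-15.728) [heading=225, move]
  FD 2: (14.556,-15.728) -> (13.142,-17.142) [heading=225, move]
  LT 135: heading 225 -> 0
]
PU: pen up
LT 90: heading 0 -> 90
LT 180: heading 90 -> 270
FD 12: (13.142,-17.142) -> (13.142,-29.142) [heading=270, move]
FD 11: (13.142,-29.142) -> (13.142,-40.142) [heading=270, move]
FD 16: (13.142,-40.142) -> (13.142,-56.142) [heading=270, move]
Final: pos=(13.142,-56.142), heading=270, 1 segment(s) drawn

Start position: (5, -9)
Final position: (13.142, -56.142)
Distance = 47.84; >= 1e-6 -> NOT closed

Answer: no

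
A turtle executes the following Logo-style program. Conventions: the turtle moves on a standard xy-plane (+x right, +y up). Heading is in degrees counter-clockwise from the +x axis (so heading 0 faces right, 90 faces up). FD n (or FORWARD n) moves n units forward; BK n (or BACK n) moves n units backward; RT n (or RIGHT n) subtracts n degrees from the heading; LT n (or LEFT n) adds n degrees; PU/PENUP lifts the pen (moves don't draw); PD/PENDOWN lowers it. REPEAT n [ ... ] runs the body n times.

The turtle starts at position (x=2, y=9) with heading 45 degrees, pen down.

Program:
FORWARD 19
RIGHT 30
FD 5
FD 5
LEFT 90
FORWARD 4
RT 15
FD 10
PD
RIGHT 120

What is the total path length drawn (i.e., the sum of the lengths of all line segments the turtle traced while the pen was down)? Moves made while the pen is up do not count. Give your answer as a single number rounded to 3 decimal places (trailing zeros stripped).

Executing turtle program step by step:
Start: pos=(2,9), heading=45, pen down
FD 19: (2,9) -> (15.435,22.435) [heading=45, draw]
RT 30: heading 45 -> 15
FD 5: (15.435,22.435) -> (20.265,23.729) [heading=15, draw]
FD 5: (20.265,23.729) -> (25.094,25.023) [heading=15, draw]
LT 90: heading 15 -> 105
FD 4: (25.094,25.023) -> (24.059,28.887) [heading=105, draw]
RT 15: heading 105 -> 90
FD 10: (24.059,28.887) -> (24.059,38.887) [heading=90, draw]
PD: pen down
RT 120: heading 90 -> 330
Final: pos=(24.059,38.887), heading=330, 5 segment(s) drawn

Segment lengths:
  seg 1: (2,9) -> (15.435,22.435), length = 19
  seg 2: (15.435,22.435) -> (20.265,23.729), length = 5
  seg 3: (20.265,23.729) -> (25.094,25.023), length = 5
  seg 4: (25.094,25.023) -> (24.059,28.887), length = 4
  seg 5: (24.059,28.887) -> (24.059,38.887), length = 10
Total = 43

Answer: 43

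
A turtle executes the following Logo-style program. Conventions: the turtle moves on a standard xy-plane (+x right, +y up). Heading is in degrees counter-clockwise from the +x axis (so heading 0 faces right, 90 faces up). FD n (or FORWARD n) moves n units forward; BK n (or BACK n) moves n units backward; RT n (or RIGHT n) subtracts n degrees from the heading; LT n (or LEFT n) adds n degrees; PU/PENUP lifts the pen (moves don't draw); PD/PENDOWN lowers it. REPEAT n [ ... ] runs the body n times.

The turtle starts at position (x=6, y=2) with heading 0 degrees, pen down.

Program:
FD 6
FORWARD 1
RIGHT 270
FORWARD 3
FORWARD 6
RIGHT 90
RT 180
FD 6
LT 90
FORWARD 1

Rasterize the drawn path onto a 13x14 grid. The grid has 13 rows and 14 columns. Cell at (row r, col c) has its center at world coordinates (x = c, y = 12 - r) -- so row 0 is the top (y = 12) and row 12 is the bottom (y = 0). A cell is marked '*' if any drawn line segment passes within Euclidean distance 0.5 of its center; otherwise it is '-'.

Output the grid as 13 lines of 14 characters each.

Segment 0: (6,2) -> (12,2)
Segment 1: (12,2) -> (13,2)
Segment 2: (13,2) -> (13,5)
Segment 3: (13,5) -> (13,11)
Segment 4: (13,11) -> (7,11)
Segment 5: (7,11) -> (7,10)

Answer: --------------
-------*******
-------*-----*
-------------*
-------------*
-------------*
-------------*
-------------*
-------------*
-------------*
------********
--------------
--------------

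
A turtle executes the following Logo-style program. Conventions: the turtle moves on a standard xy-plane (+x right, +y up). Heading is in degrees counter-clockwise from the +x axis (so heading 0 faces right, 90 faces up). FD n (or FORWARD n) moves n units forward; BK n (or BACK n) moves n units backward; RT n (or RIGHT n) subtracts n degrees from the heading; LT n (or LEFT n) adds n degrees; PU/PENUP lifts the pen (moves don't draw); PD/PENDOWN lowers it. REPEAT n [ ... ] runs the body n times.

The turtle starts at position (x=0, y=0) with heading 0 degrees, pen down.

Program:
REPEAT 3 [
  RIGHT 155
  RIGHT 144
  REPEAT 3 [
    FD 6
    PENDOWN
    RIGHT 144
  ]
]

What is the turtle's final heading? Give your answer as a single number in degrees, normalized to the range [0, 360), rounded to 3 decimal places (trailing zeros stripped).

Executing turtle program step by step:
Start: pos=(0,0), heading=0, pen down
REPEAT 3 [
  -- iteration 1/3 --
  RT 155: heading 0 -> 205
  RT 144: heading 205 -> 61
  REPEAT 3 [
    -- iteration 1/3 --
    FD 6: (0,0) -> (2.909,5.248) [heading=61, draw]
    PD: pen down
    RT 144: heading 61 -> 277
    -- iteration 2/3 --
    FD 6: (2.909,5.248) -> (3.64,-0.708) [heading=277, draw]
    PD: pen down
    RT 144: heading 277 -> 133
    -- iteration 3/3 --
    FD 6: (3.64,-0.708) -> (-0.452,3.681) [heading=133, draw]
    PD: pen down
    RT 144: heading 133 -> 349
  ]
  -- iteration 2/3 --
  RT 155: heading 349 -> 194
  RT 144: heading 194 -> 50
  REPEAT 3 [
    -- iteration 1/3 --
    FD 6: (-0.452,3.681) -> (3.405,8.277) [heading=50, draw]
    PD: pen down
    RT 144: heading 50 -> 266
    -- iteration 2/3 --
    FD 6: (3.405,8.277) -> (2.986,2.291) [heading=266, draw]
    PD: pen down
    RT 144: heading 266 -> 122
    -- iteration 3/3 --
    FD 6: (2.986,2.291) -> (-0.193,7.38) [heading=122, draw]
    PD: pen down
    RT 144: heading 122 -> 338
  ]
  -- iteration 3/3 --
  RT 155: heading 338 -> 183
  RT 144: heading 183 -> 39
  REPEAT 3 [
    -- iteration 1/3 --
    FD 6: (-0.193,7.38) -> (4.47,11.156) [heading=39, draw]
    PD: pen down
    RT 144: heading 39 -> 255
    -- iteration 2/3 --
    FD 6: (4.47,11.156) -> (2.917,5.36) [heading=255, draw]
    PD: pen down
    RT 144: heading 255 -> 111
    -- iteration 3/3 --
    FD 6: (2.917,5.36) -> (0.767,10.962) [heading=111, draw]
    PD: pen down
    RT 144: heading 111 -> 327
  ]
]
Final: pos=(0.767,10.962), heading=327, 9 segment(s) drawn

Answer: 327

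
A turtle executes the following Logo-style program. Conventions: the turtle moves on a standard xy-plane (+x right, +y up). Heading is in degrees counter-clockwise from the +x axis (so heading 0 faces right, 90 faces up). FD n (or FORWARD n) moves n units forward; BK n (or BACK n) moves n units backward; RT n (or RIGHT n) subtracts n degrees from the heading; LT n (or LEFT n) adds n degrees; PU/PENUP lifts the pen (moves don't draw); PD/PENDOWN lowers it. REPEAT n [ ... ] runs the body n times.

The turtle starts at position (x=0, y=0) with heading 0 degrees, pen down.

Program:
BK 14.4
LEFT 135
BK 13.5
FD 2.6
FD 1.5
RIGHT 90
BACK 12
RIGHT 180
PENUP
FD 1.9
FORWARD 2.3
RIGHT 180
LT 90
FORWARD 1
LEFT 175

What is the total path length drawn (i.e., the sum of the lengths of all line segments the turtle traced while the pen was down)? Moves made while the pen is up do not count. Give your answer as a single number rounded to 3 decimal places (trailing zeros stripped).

Executing turtle program step by step:
Start: pos=(0,0), heading=0, pen down
BK 14.4: (0,0) -> (-14.4,0) [heading=0, draw]
LT 135: heading 0 -> 135
BK 13.5: (-14.4,0) -> (-4.854,-9.546) [heading=135, draw]
FD 2.6: (-4.854,-9.546) -> (-6.693,-7.707) [heading=135, draw]
FD 1.5: (-6.693,-7.707) -> (-7.753,-6.647) [heading=135, draw]
RT 90: heading 135 -> 45
BK 12: (-7.753,-6.647) -> (-16.238,-15.132) [heading=45, draw]
RT 180: heading 45 -> 225
PU: pen up
FD 1.9: (-16.238,-15.132) -> (-17.582,-16.476) [heading=225, move]
FD 2.3: (-17.582,-16.476) -> (-19.208,-18.102) [heading=225, move]
RT 180: heading 225 -> 45
LT 90: heading 45 -> 135
FD 1: (-19.208,-18.102) -> (-19.915,-17.395) [heading=135, move]
LT 175: heading 135 -> 310
Final: pos=(-19.915,-17.395), heading=310, 5 segment(s) drawn

Segment lengths:
  seg 1: (0,0) -> (-14.4,0), length = 14.4
  seg 2: (-14.4,0) -> (-4.854,-9.546), length = 13.5
  seg 3: (-4.854,-9.546) -> (-6.693,-7.707), length = 2.6
  seg 4: (-6.693,-7.707) -> (-7.753,-6.647), length = 1.5
  seg 5: (-7.753,-6.647) -> (-16.238,-15.132), length = 12
Total = 44

Answer: 44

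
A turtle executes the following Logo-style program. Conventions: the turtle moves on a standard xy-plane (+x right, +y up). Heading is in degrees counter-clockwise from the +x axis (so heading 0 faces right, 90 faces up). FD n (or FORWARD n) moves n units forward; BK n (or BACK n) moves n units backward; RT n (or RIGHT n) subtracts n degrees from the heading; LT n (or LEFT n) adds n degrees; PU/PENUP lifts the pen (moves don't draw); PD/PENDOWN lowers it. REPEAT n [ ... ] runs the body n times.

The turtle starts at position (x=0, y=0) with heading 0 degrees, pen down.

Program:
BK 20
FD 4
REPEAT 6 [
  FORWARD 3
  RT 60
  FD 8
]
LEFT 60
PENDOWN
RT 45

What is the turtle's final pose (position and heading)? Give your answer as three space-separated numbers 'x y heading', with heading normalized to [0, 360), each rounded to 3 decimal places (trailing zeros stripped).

Answer: -16 0 15

Derivation:
Executing turtle program step by step:
Start: pos=(0,0), heading=0, pen down
BK 20: (0,0) -> (-20,0) [heading=0, draw]
FD 4: (-20,0) -> (-16,0) [heading=0, draw]
REPEAT 6 [
  -- iteration 1/6 --
  FD 3: (-16,0) -> (-13,0) [heading=0, draw]
  RT 60: heading 0 -> 300
  FD 8: (-13,0) -> (-9,-6.928) [heading=300, draw]
  -- iteration 2/6 --
  FD 3: (-9,-6.928) -> (-7.5,-9.526) [heading=300, draw]
  RT 60: heading 300 -> 240
  FD 8: (-7.5,-9.526) -> (-11.5,-16.454) [heading=240, draw]
  -- iteration 3/6 --
  FD 3: (-11.5,-16.454) -> (-13,-19.053) [heading=240, draw]
  RT 60: heading 240 -> 180
  FD 8: (-13,-19.053) -> (-21,-19.053) [heading=180, draw]
  -- iteration 4/6 --
  FD 3: (-21,-19.053) -> (-24,-19.053) [heading=180, draw]
  RT 60: heading 180 -> 120
  FD 8: (-24,-19.053) -> (-28,-12.124) [heading=120, draw]
  -- iteration 5/6 --
  FD 3: (-28,-12.124) -> (-29.5,-9.526) [heading=120, draw]
  RT 60: heading 120 -> 60
  FD 8: (-29.5,-9.526) -> (-25.5,-2.598) [heading=60, draw]
  -- iteration 6/6 --
  FD 3: (-25.5,-2.598) -> (-24,0) [heading=60, draw]
  RT 60: heading 60 -> 0
  FD 8: (-24,0) -> (-16,0) [heading=0, draw]
]
LT 60: heading 0 -> 60
PD: pen down
RT 45: heading 60 -> 15
Final: pos=(-16,0), heading=15, 14 segment(s) drawn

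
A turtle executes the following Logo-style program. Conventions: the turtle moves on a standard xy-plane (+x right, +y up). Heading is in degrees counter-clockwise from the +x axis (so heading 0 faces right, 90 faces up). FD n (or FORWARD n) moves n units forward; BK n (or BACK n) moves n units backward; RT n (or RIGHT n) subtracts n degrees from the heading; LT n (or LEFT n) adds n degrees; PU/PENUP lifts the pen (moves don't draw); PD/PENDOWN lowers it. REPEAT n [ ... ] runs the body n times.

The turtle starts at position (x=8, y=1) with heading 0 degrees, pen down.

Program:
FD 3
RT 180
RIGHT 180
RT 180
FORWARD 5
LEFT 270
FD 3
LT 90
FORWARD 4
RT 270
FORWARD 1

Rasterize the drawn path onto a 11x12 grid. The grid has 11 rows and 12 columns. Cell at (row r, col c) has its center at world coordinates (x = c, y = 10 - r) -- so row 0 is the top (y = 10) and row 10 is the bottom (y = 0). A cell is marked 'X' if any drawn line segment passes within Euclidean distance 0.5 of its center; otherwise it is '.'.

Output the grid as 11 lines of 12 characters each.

Segment 0: (8,1) -> (11,1)
Segment 1: (11,1) -> (6,1)
Segment 2: (6,1) -> (6,4)
Segment 3: (6,4) -> (2,4)
Segment 4: (2,4) -> (2,3)

Answer: ............
............
............
............
............
............
..XXXXX.....
..X...X.....
......X.....
......XXXXXX
............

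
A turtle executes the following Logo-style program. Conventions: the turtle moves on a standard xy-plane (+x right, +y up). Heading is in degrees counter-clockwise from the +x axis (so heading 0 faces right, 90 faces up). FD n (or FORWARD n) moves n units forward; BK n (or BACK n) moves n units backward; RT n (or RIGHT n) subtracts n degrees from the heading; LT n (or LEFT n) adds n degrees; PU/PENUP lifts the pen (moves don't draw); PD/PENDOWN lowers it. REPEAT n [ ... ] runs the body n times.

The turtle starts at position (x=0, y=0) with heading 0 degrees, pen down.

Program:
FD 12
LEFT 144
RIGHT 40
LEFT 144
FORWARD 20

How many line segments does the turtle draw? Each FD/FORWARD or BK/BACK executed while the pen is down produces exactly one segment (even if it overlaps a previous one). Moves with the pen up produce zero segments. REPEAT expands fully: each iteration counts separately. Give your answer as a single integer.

Executing turtle program step by step:
Start: pos=(0,0), heading=0, pen down
FD 12: (0,0) -> (12,0) [heading=0, draw]
LT 144: heading 0 -> 144
RT 40: heading 144 -> 104
LT 144: heading 104 -> 248
FD 20: (12,0) -> (4.508,-18.544) [heading=248, draw]
Final: pos=(4.508,-18.544), heading=248, 2 segment(s) drawn
Segments drawn: 2

Answer: 2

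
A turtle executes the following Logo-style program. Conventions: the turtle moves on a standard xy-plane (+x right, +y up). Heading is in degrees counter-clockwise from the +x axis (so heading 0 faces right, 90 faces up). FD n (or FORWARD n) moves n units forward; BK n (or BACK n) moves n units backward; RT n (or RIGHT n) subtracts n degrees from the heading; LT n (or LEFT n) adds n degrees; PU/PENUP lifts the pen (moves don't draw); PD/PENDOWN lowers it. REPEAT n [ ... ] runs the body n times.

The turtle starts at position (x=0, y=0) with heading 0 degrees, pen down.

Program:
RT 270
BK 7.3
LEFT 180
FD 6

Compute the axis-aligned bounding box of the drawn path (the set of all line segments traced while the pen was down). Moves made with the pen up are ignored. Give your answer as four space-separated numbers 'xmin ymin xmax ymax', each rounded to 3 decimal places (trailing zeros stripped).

Answer: 0 -13.3 0 0

Derivation:
Executing turtle program step by step:
Start: pos=(0,0), heading=0, pen down
RT 270: heading 0 -> 90
BK 7.3: (0,0) -> (0,-7.3) [heading=90, draw]
LT 180: heading 90 -> 270
FD 6: (0,-7.3) -> (0,-13.3) [heading=270, draw]
Final: pos=(0,-13.3), heading=270, 2 segment(s) drawn

Segment endpoints: x in {0, 0, 0}, y in {-13.3, -7.3, 0}
xmin=0, ymin=-13.3, xmax=0, ymax=0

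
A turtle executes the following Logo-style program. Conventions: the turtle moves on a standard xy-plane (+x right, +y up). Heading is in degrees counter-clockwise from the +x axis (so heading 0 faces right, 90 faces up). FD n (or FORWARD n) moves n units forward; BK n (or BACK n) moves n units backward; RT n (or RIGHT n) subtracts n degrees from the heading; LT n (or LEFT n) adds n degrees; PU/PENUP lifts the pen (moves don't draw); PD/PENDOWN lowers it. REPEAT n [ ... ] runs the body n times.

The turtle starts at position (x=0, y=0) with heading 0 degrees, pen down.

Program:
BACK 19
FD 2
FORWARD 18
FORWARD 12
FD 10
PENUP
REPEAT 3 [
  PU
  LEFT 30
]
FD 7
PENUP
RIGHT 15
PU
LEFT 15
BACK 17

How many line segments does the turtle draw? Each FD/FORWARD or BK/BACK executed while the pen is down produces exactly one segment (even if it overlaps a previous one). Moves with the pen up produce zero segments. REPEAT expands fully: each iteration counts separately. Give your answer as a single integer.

Executing turtle program step by step:
Start: pos=(0,0), heading=0, pen down
BK 19: (0,0) -> (-19,0) [heading=0, draw]
FD 2: (-19,0) -> (-17,0) [heading=0, draw]
FD 18: (-17,0) -> (1,0) [heading=0, draw]
FD 12: (1,0) -> (13,0) [heading=0, draw]
FD 10: (13,0) -> (23,0) [heading=0, draw]
PU: pen up
REPEAT 3 [
  -- iteration 1/3 --
  PU: pen up
  LT 30: heading 0 -> 30
  -- iteration 2/3 --
  PU: pen up
  LT 30: heading 30 -> 60
  -- iteration 3/3 --
  PU: pen up
  LT 30: heading 60 -> 90
]
FD 7: (23,0) -> (23,7) [heading=90, move]
PU: pen up
RT 15: heading 90 -> 75
PU: pen up
LT 15: heading 75 -> 90
BK 17: (23,7) -> (23,-10) [heading=90, move]
Final: pos=(23,-10), heading=90, 5 segment(s) drawn
Segments drawn: 5

Answer: 5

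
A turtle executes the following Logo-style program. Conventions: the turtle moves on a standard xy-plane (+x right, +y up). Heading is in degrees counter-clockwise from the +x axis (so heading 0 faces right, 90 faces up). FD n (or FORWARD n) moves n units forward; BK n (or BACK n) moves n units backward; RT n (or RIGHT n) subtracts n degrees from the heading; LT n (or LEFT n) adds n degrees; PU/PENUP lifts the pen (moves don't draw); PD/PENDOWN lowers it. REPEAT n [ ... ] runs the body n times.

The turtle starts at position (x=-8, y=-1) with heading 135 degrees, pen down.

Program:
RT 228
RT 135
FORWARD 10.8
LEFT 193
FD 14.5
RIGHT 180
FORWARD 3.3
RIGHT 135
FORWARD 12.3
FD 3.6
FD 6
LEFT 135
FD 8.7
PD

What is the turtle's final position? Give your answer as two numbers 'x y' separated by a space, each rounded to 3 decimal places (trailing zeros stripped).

Answer: 8.389 9.395

Derivation:
Executing turtle program step by step:
Start: pos=(-8,-1), heading=135, pen down
RT 228: heading 135 -> 267
RT 135: heading 267 -> 132
FD 10.8: (-8,-1) -> (-15.227,7.026) [heading=132, draw]
LT 193: heading 132 -> 325
FD 14.5: (-15.227,7.026) -> (-3.349,-1.291) [heading=325, draw]
RT 180: heading 325 -> 145
FD 3.3: (-3.349,-1.291) -> (-6.052,0.602) [heading=145, draw]
RT 135: heading 145 -> 10
FD 12.3: (-6.052,0.602) -> (6.061,2.738) [heading=10, draw]
FD 3.6: (6.061,2.738) -> (9.606,3.363) [heading=10, draw]
FD 6: (9.606,3.363) -> (15.515,4.405) [heading=10, draw]
LT 135: heading 10 -> 145
FD 8.7: (15.515,4.405) -> (8.389,9.395) [heading=145, draw]
PD: pen down
Final: pos=(8.389,9.395), heading=145, 7 segment(s) drawn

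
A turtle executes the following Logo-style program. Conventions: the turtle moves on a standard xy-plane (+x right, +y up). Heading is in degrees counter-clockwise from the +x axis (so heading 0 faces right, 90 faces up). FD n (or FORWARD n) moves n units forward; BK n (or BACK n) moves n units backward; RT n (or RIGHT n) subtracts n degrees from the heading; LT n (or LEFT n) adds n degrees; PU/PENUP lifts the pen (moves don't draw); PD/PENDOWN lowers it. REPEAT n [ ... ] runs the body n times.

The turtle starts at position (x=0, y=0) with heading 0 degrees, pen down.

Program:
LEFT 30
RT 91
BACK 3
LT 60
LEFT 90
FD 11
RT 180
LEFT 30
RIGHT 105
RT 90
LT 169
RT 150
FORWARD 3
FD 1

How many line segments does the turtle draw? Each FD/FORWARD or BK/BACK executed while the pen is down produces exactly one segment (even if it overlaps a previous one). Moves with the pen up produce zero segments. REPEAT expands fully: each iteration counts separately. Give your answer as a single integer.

Executing turtle program step by step:
Start: pos=(0,0), heading=0, pen down
LT 30: heading 0 -> 30
RT 91: heading 30 -> 299
BK 3: (0,0) -> (-1.454,2.624) [heading=299, draw]
LT 60: heading 299 -> 359
LT 90: heading 359 -> 89
FD 11: (-1.454,2.624) -> (-1.262,13.622) [heading=89, draw]
RT 180: heading 89 -> 269
LT 30: heading 269 -> 299
RT 105: heading 299 -> 194
RT 90: heading 194 -> 104
LT 169: heading 104 -> 273
RT 150: heading 273 -> 123
FD 3: (-1.262,13.622) -> (-2.896,16.138) [heading=123, draw]
FD 1: (-2.896,16.138) -> (-3.441,16.977) [heading=123, draw]
Final: pos=(-3.441,16.977), heading=123, 4 segment(s) drawn
Segments drawn: 4

Answer: 4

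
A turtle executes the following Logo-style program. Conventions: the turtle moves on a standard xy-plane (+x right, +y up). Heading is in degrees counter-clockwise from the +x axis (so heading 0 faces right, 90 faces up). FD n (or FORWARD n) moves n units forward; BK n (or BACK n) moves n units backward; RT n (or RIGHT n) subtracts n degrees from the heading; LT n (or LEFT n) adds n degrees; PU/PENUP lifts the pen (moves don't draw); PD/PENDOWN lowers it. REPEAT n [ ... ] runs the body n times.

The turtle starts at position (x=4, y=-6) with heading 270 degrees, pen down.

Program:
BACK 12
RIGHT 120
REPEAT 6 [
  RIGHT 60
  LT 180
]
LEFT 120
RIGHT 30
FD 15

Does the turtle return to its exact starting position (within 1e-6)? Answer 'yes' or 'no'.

Executing turtle program step by step:
Start: pos=(4,-6), heading=270, pen down
BK 12: (4,-6) -> (4,6) [heading=270, draw]
RT 120: heading 270 -> 150
REPEAT 6 [
  -- iteration 1/6 --
  RT 60: heading 150 -> 90
  LT 180: heading 90 -> 270
  -- iteration 2/6 --
  RT 60: heading 270 -> 210
  LT 180: heading 210 -> 30
  -- iteration 3/6 --
  RT 60: heading 30 -> 330
  LT 180: heading 330 -> 150
  -- iteration 4/6 --
  RT 60: heading 150 -> 90
  LT 180: heading 90 -> 270
  -- iteration 5/6 --
  RT 60: heading 270 -> 210
  LT 180: heading 210 -> 30
  -- iteration 6/6 --
  RT 60: heading 30 -> 330
  LT 180: heading 330 -> 150
]
LT 120: heading 150 -> 270
RT 30: heading 270 -> 240
FD 15: (4,6) -> (-3.5,-6.99) [heading=240, draw]
Final: pos=(-3.5,-6.99), heading=240, 2 segment(s) drawn

Start position: (4, -6)
Final position: (-3.5, -6.99)
Distance = 7.565; >= 1e-6 -> NOT closed

Answer: no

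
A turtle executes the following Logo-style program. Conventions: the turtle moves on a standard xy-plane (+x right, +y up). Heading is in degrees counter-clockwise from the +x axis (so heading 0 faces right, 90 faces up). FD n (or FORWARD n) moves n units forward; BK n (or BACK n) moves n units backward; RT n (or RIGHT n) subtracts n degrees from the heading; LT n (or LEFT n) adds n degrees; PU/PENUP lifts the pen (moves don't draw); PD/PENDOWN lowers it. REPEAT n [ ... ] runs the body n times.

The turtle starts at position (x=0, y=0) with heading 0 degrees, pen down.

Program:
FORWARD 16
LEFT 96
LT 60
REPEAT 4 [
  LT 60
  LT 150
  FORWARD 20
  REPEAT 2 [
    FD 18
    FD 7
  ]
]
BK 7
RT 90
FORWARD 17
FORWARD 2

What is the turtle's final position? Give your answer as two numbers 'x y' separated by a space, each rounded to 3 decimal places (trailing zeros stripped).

Executing turtle program step by step:
Start: pos=(0,0), heading=0, pen down
FD 16: (0,0) -> (16,0) [heading=0, draw]
LT 96: heading 0 -> 96
LT 60: heading 96 -> 156
REPEAT 4 [
  -- iteration 1/4 --
  LT 60: heading 156 -> 216
  LT 150: heading 216 -> 6
  FD 20: (16,0) -> (35.89,2.091) [heading=6, draw]
  REPEAT 2 [
    -- iteration 1/2 --
    FD 18: (35.89,2.091) -> (53.792,3.972) [heading=6, draw]
    FD 7: (53.792,3.972) -> (60.753,4.704) [heading=6, draw]
    -- iteration 2/2 --
    FD 18: (60.753,4.704) -> (78.655,6.585) [heading=6, draw]
    FD 7: (78.655,6.585) -> (85.617,7.317) [heading=6, draw]
  ]
  -- iteration 2/4 --
  LT 60: heading 6 -> 66
  LT 150: heading 66 -> 216
  FD 20: (85.617,7.317) -> (69.436,-4.439) [heading=216, draw]
  REPEAT 2 [
    -- iteration 1/2 --
    FD 18: (69.436,-4.439) -> (54.874,-15.019) [heading=216, draw]
    FD 7: (54.874,-15.019) -> (49.211,-19.133) [heading=216, draw]
    -- iteration 2/2 --
    FD 18: (49.211,-19.133) -> (34.648,-29.713) [heading=216, draw]
    FD 7: (34.648,-29.713) -> (28.985,-33.828) [heading=216, draw]
  ]
  -- iteration 3/4 --
  LT 60: heading 216 -> 276
  LT 150: heading 276 -> 66
  FD 20: (28.985,-33.828) -> (37.12,-15.557) [heading=66, draw]
  REPEAT 2 [
    -- iteration 1/2 --
    FD 18: (37.12,-15.557) -> (44.441,0.887) [heading=66, draw]
    FD 7: (44.441,0.887) -> (47.288,7.282) [heading=66, draw]
    -- iteration 2/2 --
    FD 18: (47.288,7.282) -> (54.61,23.725) [heading=66, draw]
    FD 7: (54.61,23.725) -> (57.457,30.12) [heading=66, draw]
  ]
  -- iteration 4/4 --
  LT 60: heading 66 -> 126
  LT 150: heading 126 -> 276
  FD 20: (57.457,30.12) -> (59.547,10.23) [heading=276, draw]
  REPEAT 2 [
    -- iteration 1/2 --
    FD 18: (59.547,10.23) -> (61.429,-7.672) [heading=276, draw]
    FD 7: (61.429,-7.672) -> (62.161,-14.633) [heading=276, draw]
    -- iteration 2/2 --
    FD 18: (62.161,-14.633) -> (64.042,-32.535) [heading=276, draw]
    FD 7: (64.042,-32.535) -> (64.774,-39.496) [heading=276, draw]
  ]
]
BK 7: (64.774,-39.496) -> (64.042,-32.535) [heading=276, draw]
RT 90: heading 276 -> 186
FD 17: (64.042,-32.535) -> (47.135,-34.312) [heading=186, draw]
FD 2: (47.135,-34.312) -> (45.146,-34.521) [heading=186, draw]
Final: pos=(45.146,-34.521), heading=186, 24 segment(s) drawn

Answer: 45.146 -34.521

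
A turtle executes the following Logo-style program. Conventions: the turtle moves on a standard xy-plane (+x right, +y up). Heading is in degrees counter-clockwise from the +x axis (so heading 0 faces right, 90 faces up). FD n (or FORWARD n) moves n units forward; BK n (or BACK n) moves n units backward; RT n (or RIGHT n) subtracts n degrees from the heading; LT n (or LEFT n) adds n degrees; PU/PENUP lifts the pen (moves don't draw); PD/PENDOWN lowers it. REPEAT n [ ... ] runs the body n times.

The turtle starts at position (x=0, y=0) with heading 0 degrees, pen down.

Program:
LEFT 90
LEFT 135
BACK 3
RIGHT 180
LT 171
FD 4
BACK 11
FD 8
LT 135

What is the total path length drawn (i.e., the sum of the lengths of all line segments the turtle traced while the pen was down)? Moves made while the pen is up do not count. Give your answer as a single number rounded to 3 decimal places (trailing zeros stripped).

Executing turtle program step by step:
Start: pos=(0,0), heading=0, pen down
LT 90: heading 0 -> 90
LT 135: heading 90 -> 225
BK 3: (0,0) -> (2.121,2.121) [heading=225, draw]
RT 180: heading 225 -> 45
LT 171: heading 45 -> 216
FD 4: (2.121,2.121) -> (-1.115,-0.23) [heading=216, draw]
BK 11: (-1.115,-0.23) -> (7.784,6.236) [heading=216, draw]
FD 8: (7.784,6.236) -> (1.312,1.534) [heading=216, draw]
LT 135: heading 216 -> 351
Final: pos=(1.312,1.534), heading=351, 4 segment(s) drawn

Segment lengths:
  seg 1: (0,0) -> (2.121,2.121), length = 3
  seg 2: (2.121,2.121) -> (-1.115,-0.23), length = 4
  seg 3: (-1.115,-0.23) -> (7.784,6.236), length = 11
  seg 4: (7.784,6.236) -> (1.312,1.534), length = 8
Total = 26

Answer: 26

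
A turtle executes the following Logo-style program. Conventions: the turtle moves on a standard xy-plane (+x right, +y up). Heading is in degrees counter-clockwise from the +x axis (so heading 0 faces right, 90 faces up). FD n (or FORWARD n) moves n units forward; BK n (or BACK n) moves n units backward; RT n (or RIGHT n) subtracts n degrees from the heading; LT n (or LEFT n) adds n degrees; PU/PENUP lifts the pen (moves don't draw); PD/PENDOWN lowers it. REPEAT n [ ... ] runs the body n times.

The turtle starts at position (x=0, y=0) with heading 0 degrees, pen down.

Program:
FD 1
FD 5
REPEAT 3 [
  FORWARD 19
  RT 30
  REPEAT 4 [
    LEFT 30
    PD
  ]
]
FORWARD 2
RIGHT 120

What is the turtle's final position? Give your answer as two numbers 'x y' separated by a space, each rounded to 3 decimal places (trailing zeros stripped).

Answer: 6 17

Derivation:
Executing turtle program step by step:
Start: pos=(0,0), heading=0, pen down
FD 1: (0,0) -> (1,0) [heading=0, draw]
FD 5: (1,0) -> (6,0) [heading=0, draw]
REPEAT 3 [
  -- iteration 1/3 --
  FD 19: (6,0) -> (25,0) [heading=0, draw]
  RT 30: heading 0 -> 330
  REPEAT 4 [
    -- iteration 1/4 --
    LT 30: heading 330 -> 0
    PD: pen down
    -- iteration 2/4 --
    LT 30: heading 0 -> 30
    PD: pen down
    -- iteration 3/4 --
    LT 30: heading 30 -> 60
    PD: pen down
    -- iteration 4/4 --
    LT 30: heading 60 -> 90
    PD: pen down
  ]
  -- iteration 2/3 --
  FD 19: (25,0) -> (25,19) [heading=90, draw]
  RT 30: heading 90 -> 60
  REPEAT 4 [
    -- iteration 1/4 --
    LT 30: heading 60 -> 90
    PD: pen down
    -- iteration 2/4 --
    LT 30: heading 90 -> 120
    PD: pen down
    -- iteration 3/4 --
    LT 30: heading 120 -> 150
    PD: pen down
    -- iteration 4/4 --
    LT 30: heading 150 -> 180
    PD: pen down
  ]
  -- iteration 3/3 --
  FD 19: (25,19) -> (6,19) [heading=180, draw]
  RT 30: heading 180 -> 150
  REPEAT 4 [
    -- iteration 1/4 --
    LT 30: heading 150 -> 180
    PD: pen down
    -- iteration 2/4 --
    LT 30: heading 180 -> 210
    PD: pen down
    -- iteration 3/4 --
    LT 30: heading 210 -> 240
    PD: pen down
    -- iteration 4/4 --
    LT 30: heading 240 -> 270
    PD: pen down
  ]
]
FD 2: (6,19) -> (6,17) [heading=270, draw]
RT 120: heading 270 -> 150
Final: pos=(6,17), heading=150, 6 segment(s) drawn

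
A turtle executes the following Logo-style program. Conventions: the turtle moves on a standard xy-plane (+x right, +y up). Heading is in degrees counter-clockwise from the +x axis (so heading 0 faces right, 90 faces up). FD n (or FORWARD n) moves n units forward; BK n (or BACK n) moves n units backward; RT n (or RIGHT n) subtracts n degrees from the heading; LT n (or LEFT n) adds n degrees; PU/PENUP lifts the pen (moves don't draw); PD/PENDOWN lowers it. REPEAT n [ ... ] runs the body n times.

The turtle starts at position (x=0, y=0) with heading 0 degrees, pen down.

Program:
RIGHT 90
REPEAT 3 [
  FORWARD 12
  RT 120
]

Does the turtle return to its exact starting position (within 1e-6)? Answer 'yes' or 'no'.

Answer: yes

Derivation:
Executing turtle program step by step:
Start: pos=(0,0), heading=0, pen down
RT 90: heading 0 -> 270
REPEAT 3 [
  -- iteration 1/3 --
  FD 12: (0,0) -> (0,-12) [heading=270, draw]
  RT 120: heading 270 -> 150
  -- iteration 2/3 --
  FD 12: (0,-12) -> (-10.392,-6) [heading=150, draw]
  RT 120: heading 150 -> 30
  -- iteration 3/3 --
  FD 12: (-10.392,-6) -> (0,0) [heading=30, draw]
  RT 120: heading 30 -> 270
]
Final: pos=(0,0), heading=270, 3 segment(s) drawn

Start position: (0, 0)
Final position: (0, 0)
Distance = 0; < 1e-6 -> CLOSED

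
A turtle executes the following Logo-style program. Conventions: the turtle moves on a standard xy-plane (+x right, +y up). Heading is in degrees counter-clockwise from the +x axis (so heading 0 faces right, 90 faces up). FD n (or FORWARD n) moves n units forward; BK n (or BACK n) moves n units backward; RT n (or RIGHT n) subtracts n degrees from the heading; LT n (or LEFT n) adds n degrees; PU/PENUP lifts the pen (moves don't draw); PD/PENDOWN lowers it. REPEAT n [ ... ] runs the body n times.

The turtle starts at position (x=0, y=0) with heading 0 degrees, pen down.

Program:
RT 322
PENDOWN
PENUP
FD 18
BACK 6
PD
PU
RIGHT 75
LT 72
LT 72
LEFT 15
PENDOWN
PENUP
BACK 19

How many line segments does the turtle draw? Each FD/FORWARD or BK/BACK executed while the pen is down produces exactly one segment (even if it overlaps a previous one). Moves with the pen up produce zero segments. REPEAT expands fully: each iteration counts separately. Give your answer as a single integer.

Answer: 0

Derivation:
Executing turtle program step by step:
Start: pos=(0,0), heading=0, pen down
RT 322: heading 0 -> 38
PD: pen down
PU: pen up
FD 18: (0,0) -> (14.184,11.082) [heading=38, move]
BK 6: (14.184,11.082) -> (9.456,7.388) [heading=38, move]
PD: pen down
PU: pen up
RT 75: heading 38 -> 323
LT 72: heading 323 -> 35
LT 72: heading 35 -> 107
LT 15: heading 107 -> 122
PD: pen down
PU: pen up
BK 19: (9.456,7.388) -> (19.525,-8.725) [heading=122, move]
Final: pos=(19.525,-8.725), heading=122, 0 segment(s) drawn
Segments drawn: 0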